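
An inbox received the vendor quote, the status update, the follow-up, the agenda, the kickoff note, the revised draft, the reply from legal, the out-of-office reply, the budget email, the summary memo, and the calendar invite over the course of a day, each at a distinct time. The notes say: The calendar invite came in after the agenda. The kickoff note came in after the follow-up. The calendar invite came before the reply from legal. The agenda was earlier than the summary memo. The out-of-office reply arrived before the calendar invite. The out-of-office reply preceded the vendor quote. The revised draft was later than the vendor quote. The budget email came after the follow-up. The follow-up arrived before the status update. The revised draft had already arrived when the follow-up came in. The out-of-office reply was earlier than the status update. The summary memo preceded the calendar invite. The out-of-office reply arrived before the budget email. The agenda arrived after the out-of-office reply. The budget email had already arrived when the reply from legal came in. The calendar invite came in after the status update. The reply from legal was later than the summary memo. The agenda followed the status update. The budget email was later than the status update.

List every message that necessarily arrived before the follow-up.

Directly stated before the follow-up: the revised draft.
The out-of-office reply reaches the follow-up via the out-of-office reply → the vendor quote → the revised draft → the follow-up.
The vendor quote reaches the follow-up via the vendor quote → the revised draft → the follow-up.

the out-of-office reply, the revised draft, the vendor quote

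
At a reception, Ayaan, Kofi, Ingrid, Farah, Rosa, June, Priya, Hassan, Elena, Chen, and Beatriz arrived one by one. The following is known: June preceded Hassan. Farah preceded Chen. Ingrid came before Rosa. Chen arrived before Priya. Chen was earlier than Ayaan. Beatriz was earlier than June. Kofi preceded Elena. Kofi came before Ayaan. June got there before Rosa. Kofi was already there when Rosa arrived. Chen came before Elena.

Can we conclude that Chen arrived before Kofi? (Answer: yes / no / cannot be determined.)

cannot be determined

No chain of stated constraints runs from Chen to Kofi, and none runs from Kofi to Chen either.
So the relative order of Chen and Kofi is not fixed by the given facts.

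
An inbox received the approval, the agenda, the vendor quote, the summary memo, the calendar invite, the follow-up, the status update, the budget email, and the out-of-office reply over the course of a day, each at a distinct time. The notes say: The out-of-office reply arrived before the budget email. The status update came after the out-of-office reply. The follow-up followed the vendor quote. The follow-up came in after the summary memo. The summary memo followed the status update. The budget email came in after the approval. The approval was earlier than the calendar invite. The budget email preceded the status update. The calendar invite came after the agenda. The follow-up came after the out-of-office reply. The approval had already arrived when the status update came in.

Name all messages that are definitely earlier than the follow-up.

Directly stated before the follow-up: the out-of-office reply, the summary memo, and the vendor quote.
The approval reaches the follow-up via the approval → the status update → the summary memo → the follow-up.
The budget email reaches the follow-up via the budget email → the status update → the summary memo → the follow-up.
The status update reaches the follow-up via the status update → the summary memo → the follow-up.
No chain forces the agenda (or any of the others) ahead of the follow-up.

the approval, the budget email, the out-of-office reply, the status update, the summary memo, the vendor quote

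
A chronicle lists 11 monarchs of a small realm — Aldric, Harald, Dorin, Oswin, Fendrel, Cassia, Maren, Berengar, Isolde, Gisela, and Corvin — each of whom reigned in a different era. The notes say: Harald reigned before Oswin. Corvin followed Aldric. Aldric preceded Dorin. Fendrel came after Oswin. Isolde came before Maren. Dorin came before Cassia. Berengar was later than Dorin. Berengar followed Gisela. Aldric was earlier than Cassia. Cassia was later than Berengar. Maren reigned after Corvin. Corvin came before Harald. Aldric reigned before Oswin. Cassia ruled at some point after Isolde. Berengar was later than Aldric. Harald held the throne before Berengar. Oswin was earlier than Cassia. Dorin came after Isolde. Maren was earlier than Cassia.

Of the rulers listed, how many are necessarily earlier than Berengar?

6

Directly stated before Berengar: Aldric, Dorin, Gisela, and Harald.
Corvin reaches Berengar via Corvin → Harald → Berengar.
Isolde reaches Berengar via Isolde → Dorin → Berengar.
That's Aldric, Corvin, Dorin, Gisela, Harald, and Isolde — 6 in all.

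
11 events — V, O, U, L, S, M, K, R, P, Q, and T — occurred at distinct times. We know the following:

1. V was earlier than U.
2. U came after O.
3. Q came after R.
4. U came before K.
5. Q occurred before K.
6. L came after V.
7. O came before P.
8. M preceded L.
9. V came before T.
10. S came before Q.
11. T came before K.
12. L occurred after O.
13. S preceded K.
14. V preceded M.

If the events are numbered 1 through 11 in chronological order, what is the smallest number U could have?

O and V must both come before U — 2 forced predecessors.
Nothing else is forced ahead of U, so its earliest slot is position 2 + 1 = 3.

3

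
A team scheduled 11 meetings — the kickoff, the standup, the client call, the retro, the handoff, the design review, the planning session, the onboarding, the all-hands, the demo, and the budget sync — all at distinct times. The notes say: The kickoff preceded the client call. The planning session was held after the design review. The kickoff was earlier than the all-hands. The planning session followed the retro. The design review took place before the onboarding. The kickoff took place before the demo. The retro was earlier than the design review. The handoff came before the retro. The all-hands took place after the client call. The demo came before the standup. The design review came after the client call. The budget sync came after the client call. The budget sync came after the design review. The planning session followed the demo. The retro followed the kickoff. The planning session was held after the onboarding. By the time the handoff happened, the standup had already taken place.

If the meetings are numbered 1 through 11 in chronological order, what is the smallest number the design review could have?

The client call, the demo, the handoff, the kickoff, the retro, and the standup must all come before the design review — 6 forced predecessors.
Nothing else is forced ahead of the design review, so its earliest slot is position 6 + 1 = 7.

7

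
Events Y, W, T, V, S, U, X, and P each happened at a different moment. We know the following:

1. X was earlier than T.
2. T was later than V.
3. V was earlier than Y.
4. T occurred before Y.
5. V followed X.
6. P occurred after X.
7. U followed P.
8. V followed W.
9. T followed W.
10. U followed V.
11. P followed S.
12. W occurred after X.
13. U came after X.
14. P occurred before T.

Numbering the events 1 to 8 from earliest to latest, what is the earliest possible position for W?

X must come before W — 1 forced predecessor.
Nothing else is forced ahead of W, so its earliest slot is position 1 + 1 = 2.

2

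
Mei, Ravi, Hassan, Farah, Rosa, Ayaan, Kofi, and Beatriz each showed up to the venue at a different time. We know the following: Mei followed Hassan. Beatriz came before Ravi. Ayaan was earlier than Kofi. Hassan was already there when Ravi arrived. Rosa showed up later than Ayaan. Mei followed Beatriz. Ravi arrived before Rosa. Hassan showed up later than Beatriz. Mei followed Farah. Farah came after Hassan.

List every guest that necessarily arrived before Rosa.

Ayaan, Beatriz, Hassan, Ravi

Directly stated before Rosa: Ayaan and Ravi.
Beatriz reaches Rosa via Beatriz → Ravi → Rosa.
Hassan reaches Rosa via Hassan → Ravi → Rosa.
No chain forces Mei (or any of the others) ahead of Rosa.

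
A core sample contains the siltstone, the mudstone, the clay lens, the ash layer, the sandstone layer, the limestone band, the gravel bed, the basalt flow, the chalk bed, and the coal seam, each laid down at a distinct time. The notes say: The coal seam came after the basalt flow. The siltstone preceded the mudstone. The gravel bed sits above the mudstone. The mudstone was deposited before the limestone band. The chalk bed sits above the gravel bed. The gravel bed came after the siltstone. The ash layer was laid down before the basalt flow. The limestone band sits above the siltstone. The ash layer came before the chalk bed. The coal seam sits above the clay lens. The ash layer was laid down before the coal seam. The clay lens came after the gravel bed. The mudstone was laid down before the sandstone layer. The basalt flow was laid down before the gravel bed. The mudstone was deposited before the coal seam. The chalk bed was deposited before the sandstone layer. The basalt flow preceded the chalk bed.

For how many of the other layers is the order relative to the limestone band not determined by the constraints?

7

Forced before the limestone band: the mudstone and the siltstone.
That leaves the ash layer, the basalt flow, the chalk bed, the clay lens, the coal seam, the gravel bed, and the sandstone layer with no forced order relative to the limestone band — 7.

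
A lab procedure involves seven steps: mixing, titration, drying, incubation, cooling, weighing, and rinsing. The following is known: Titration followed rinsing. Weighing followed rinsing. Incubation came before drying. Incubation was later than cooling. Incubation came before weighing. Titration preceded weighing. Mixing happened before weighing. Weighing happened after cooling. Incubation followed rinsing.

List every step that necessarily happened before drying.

Directly stated before drying: incubation.
Cooling reaches drying via cooling → incubation → drying.
Rinsing reaches drying via rinsing → incubation → drying.
No chain forces titration (or any of the others) ahead of drying.

cooling, incubation, rinsing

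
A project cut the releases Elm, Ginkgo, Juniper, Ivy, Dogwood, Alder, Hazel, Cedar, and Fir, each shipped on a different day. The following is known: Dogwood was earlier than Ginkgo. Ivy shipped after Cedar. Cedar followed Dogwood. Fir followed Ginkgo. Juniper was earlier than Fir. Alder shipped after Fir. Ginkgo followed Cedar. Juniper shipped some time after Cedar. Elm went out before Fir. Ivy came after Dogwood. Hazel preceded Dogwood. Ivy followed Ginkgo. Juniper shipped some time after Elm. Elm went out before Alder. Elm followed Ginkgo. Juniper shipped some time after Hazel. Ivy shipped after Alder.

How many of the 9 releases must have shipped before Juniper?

Directly stated before Juniper: Cedar, Elm, and Hazel.
Dogwood reaches Juniper via Dogwood → Cedar → Juniper.
Ginkgo reaches Juniper via Ginkgo → Elm → Juniper.
No chain forces Fir (or any of the others) ahead of Juniper.
That's Cedar, Dogwood, Elm, Ginkgo, and Hazel — 5 in all.

5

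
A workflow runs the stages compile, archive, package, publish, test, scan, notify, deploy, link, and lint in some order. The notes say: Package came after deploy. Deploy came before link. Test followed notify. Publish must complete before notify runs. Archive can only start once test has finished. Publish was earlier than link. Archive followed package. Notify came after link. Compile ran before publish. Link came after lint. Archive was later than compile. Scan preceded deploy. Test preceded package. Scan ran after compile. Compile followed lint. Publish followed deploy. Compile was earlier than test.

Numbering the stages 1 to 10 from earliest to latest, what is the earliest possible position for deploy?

Compile, lint, and scan must all come before deploy — 3 forced predecessors.
Nothing else is forced ahead of deploy, so its earliest slot is position 3 + 1 = 4.

4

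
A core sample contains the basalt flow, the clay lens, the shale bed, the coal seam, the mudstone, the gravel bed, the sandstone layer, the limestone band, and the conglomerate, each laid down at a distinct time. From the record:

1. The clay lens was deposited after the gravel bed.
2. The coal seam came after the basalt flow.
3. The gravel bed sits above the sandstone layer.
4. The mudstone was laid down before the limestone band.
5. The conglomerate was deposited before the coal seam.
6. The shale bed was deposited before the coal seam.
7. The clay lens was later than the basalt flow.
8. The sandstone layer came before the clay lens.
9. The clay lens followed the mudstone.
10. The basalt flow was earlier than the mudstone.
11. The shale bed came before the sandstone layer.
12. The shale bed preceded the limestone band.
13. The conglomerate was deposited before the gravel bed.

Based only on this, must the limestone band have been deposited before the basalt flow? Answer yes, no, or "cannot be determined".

no

Tracing the constraints gives the basalt flow → the mudstone → the limestone band, so the basalt flow must come before the limestone band.
That means the limestone band cannot be before the basalt flow.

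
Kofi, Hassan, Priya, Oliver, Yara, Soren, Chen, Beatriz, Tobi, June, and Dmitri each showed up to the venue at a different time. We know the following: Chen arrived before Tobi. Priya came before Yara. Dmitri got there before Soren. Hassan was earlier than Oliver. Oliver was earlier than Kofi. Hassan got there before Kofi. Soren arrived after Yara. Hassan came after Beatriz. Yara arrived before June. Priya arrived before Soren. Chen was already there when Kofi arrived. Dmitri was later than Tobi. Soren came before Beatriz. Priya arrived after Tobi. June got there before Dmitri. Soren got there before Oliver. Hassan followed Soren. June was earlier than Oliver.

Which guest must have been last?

Kofi

Every other guest has a chain of constraints placing them before Kofi, so Kofi is last.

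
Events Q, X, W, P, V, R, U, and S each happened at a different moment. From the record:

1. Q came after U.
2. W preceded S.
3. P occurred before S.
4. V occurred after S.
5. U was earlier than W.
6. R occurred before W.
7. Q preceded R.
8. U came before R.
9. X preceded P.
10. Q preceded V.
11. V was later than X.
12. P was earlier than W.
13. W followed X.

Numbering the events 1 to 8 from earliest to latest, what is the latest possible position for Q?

4

Q must come before R, S, V, and W — 4 events forced after it.
Everything else can be placed before Q in some valid order, so Q can sit as late as position 8 − 4 = 4.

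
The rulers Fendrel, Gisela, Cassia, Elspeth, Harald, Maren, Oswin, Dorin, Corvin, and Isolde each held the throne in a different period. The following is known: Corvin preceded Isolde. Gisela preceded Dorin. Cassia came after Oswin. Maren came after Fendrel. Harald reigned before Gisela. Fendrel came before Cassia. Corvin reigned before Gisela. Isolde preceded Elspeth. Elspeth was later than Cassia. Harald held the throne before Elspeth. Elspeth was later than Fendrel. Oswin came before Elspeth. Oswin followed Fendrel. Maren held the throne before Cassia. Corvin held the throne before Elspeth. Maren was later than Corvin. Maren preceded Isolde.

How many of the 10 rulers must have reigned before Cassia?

4

Directly stated before Cassia: Fendrel, Maren, and Oswin.
Corvin reaches Cassia via Corvin → Maren → Cassia.
That's Corvin, Fendrel, Maren, and Oswin — 4 in all.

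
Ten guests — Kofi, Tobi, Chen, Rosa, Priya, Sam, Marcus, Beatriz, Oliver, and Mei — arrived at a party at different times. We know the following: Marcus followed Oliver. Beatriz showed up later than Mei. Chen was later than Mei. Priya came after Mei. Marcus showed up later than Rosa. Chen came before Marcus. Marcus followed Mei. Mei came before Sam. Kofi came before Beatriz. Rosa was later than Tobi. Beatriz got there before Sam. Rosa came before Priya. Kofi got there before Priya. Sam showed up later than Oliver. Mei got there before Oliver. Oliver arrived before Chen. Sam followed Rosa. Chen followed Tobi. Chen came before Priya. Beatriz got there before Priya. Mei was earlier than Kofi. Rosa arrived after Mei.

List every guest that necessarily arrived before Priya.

Beatriz, Chen, Kofi, Mei, Oliver, Rosa, Tobi

Directly stated before Priya: Beatriz, Chen, Kofi, Mei, and Rosa.
Oliver reaches Priya via Oliver → Chen → Priya.
Tobi reaches Priya via Tobi → Chen → Priya.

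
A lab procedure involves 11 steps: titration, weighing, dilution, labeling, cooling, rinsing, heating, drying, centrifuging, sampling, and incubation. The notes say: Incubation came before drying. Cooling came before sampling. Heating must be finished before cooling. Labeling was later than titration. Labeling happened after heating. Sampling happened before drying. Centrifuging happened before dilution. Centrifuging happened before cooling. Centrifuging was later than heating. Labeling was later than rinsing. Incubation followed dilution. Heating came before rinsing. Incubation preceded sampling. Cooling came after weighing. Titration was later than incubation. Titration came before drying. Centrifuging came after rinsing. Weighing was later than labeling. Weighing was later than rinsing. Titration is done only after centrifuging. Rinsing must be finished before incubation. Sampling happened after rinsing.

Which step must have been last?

drying

Every other step has a chain of constraints placing it before drying, so drying is last.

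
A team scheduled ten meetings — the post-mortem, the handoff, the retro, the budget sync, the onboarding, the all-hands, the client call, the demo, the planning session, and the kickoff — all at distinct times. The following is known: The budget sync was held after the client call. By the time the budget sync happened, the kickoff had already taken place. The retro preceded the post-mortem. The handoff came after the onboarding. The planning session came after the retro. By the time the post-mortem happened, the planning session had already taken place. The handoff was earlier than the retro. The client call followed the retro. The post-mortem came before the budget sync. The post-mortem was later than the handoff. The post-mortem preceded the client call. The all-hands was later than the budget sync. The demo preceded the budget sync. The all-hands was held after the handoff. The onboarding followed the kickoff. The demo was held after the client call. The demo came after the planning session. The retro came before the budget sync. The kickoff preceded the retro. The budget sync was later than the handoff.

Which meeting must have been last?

the all-hands

Every other meeting has a chain of constraints placing it before the all-hands, so the all-hands is last.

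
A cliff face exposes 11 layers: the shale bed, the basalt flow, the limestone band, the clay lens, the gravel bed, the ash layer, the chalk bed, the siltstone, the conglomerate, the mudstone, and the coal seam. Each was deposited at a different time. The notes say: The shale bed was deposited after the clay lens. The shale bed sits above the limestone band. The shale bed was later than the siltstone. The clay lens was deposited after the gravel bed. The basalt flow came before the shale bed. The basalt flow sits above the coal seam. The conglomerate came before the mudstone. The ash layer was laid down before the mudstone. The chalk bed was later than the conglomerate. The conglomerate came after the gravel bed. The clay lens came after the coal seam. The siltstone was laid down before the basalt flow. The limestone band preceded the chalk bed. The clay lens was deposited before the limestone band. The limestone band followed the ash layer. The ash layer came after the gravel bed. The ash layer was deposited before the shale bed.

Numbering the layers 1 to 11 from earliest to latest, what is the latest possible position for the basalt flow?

10

The basalt flow must come before the shale bed — 1 layer forced after it.
Everything else can be placed before the basalt flow in some valid order, so the basalt flow can sit as late as position 11 − 1 = 10.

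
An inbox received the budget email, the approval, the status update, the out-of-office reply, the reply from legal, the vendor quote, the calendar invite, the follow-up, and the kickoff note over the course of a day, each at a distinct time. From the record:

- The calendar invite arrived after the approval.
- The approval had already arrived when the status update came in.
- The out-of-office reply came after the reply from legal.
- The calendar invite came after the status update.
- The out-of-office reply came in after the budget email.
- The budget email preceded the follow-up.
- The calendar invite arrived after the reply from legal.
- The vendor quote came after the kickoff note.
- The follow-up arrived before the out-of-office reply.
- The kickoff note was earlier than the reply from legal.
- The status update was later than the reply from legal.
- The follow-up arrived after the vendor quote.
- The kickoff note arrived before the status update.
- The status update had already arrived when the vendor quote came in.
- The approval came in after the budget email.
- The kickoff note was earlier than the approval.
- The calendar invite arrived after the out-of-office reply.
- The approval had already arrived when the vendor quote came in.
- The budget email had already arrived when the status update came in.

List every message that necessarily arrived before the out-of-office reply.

the approval, the budget email, the follow-up, the kickoff note, the reply from legal, the status update, the vendor quote

Directly stated before the out-of-office reply: the budget email, the follow-up, and the reply from legal.
The approval reaches the out-of-office reply via the approval → the vendor quote → the follow-up → the out-of-office reply.
The kickoff note reaches the out-of-office reply via the kickoff note → the reply from legal → the out-of-office reply.
The status update reaches the out-of-office reply via the status update → the vendor quote → the follow-up → the out-of-office reply.
Likewise the vendor quote reaches the out-of-office reply by chaining the stated constraints.
No chain forces the calendar invite ahead of the out-of-office reply.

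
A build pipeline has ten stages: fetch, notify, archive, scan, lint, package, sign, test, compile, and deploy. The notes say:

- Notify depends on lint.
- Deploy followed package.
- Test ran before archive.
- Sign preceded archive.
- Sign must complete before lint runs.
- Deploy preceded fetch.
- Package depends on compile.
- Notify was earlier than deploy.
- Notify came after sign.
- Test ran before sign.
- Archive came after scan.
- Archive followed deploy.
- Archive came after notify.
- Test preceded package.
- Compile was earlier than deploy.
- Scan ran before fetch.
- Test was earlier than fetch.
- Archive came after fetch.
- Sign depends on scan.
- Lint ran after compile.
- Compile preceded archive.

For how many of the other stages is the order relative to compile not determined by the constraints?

Forced after compile: archive, deploy, fetch, lint, notify, and package.
That leaves scan, sign, and test with no forced order relative to compile — 3.

3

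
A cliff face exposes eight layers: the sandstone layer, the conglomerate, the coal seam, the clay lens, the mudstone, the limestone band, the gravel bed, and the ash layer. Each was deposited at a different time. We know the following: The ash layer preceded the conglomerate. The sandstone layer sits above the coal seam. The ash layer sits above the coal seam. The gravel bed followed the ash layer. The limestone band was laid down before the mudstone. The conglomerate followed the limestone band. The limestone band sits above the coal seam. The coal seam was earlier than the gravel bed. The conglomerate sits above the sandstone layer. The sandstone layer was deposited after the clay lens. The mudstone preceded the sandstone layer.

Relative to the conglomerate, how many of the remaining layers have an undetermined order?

Forced before the conglomerate: the ash layer, the clay lens, the coal seam, the limestone band, the mudstone, and the sandstone layer.
That leaves the gravel bed with no forced order relative to the conglomerate — 1.

1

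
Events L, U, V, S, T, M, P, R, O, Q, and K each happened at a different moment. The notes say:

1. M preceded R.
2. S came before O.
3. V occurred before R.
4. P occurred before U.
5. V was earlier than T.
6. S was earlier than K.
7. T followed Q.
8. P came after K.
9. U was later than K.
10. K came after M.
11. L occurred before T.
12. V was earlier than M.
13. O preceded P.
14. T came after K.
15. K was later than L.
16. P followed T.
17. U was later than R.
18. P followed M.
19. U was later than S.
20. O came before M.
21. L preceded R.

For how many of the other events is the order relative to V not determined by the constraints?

Forced after V: K, M, P, R, T, and U.
That leaves L, O, Q, and S with no forced order relative to V — 4.

4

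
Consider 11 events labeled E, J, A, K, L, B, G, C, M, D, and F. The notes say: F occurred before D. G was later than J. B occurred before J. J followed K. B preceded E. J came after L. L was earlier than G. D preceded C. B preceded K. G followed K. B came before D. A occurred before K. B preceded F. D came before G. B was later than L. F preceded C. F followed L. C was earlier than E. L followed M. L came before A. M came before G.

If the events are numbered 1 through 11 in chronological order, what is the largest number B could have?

4

B must come before C, D, E, F, G, J, and K — 7 events forced after it.
Everything else can be placed before B in some valid order, so B can sit as late as position 11 − 7 = 4.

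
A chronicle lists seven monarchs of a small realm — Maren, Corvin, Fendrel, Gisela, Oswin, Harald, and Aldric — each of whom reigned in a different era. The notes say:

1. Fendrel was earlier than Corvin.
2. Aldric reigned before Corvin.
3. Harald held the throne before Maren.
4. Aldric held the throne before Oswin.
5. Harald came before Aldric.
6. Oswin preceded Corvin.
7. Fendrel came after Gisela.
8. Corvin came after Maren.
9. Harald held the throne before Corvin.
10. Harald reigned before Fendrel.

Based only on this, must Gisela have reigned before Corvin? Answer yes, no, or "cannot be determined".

yes

Chain the constraints: Gisela → Fendrel → Corvin. Each link is directly stated, so Gisela comes before Corvin.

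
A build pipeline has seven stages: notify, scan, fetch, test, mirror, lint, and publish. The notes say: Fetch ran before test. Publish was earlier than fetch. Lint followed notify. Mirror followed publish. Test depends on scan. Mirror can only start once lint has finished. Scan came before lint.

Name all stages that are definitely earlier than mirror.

Directly stated before mirror: lint and publish.
Notify reaches mirror via notify → lint → mirror.
Scan reaches mirror via scan → lint → mirror.

lint, notify, publish, scan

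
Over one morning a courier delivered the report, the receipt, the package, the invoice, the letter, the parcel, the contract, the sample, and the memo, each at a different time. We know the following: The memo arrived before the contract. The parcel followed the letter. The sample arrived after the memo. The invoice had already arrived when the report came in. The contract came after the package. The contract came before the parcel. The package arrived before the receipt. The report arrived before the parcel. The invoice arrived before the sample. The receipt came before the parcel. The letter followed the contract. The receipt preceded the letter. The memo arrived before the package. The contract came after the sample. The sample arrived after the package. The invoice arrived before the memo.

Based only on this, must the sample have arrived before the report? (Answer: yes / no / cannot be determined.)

No chain of stated constraints runs from the sample to the report, and none runs from the report to the sample either.
So the relative order of the sample and the report is not fixed by the given facts.

cannot be determined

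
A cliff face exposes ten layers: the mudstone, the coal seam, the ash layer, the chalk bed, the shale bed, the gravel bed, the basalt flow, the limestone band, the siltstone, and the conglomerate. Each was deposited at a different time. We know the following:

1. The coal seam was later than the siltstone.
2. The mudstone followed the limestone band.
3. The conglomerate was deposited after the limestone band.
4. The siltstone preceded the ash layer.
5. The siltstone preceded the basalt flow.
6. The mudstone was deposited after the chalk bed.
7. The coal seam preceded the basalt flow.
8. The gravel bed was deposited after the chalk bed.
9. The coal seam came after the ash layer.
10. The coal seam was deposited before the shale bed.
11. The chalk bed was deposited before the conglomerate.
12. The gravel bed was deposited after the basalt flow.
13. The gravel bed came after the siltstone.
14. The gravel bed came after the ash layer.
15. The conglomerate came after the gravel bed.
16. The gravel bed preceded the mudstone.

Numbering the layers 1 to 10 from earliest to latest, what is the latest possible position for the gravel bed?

8

The gravel bed must come before the conglomerate and the mudstone — 2 layers forced after it.
Everything else can be placed before the gravel bed in some valid order, so the gravel bed can sit as late as position 10 − 2 = 8.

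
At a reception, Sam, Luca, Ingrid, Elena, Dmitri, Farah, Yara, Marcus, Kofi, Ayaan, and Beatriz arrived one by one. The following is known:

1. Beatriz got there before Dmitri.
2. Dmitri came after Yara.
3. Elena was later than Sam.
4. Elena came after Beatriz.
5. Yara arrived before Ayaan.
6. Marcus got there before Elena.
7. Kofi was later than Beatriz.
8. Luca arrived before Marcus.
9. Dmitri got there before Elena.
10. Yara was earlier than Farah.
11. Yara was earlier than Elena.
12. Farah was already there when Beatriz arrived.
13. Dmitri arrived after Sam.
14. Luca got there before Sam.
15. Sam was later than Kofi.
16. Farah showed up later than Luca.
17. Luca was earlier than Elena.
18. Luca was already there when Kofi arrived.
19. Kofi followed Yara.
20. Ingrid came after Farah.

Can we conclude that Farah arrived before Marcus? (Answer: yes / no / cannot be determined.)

cannot be determined

No chain of stated constraints runs from Farah to Marcus, and none runs from Marcus to Farah either.
So the relative order of Farah and Marcus is not fixed by the given facts.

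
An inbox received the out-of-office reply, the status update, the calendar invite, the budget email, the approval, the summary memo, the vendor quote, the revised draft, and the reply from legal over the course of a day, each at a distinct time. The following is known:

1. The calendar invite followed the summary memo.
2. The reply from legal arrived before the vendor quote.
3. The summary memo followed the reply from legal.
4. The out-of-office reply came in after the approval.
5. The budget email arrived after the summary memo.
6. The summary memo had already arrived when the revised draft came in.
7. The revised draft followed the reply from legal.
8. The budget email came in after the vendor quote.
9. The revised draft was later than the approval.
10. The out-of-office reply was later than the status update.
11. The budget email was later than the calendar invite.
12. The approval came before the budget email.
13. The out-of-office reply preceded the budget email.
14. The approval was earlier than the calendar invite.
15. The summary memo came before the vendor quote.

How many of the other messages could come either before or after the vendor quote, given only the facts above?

5

Forced before the vendor quote: the reply from legal and the summary memo; forced after the vendor quote: the budget email.
That leaves the approval, the calendar invite, the out-of-office reply, the revised draft, and the status update with no forced order relative to the vendor quote — 5.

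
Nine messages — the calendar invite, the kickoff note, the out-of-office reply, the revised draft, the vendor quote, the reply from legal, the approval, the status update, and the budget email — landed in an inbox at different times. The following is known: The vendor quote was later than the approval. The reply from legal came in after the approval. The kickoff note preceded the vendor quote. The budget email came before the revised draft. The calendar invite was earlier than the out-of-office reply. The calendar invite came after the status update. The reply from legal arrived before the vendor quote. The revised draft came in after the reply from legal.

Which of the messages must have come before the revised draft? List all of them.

Directly stated before the revised draft: the budget email and the reply from legal.
The approval reaches the revised draft via the approval → the reply from legal → the revised draft.
No chain forces the out-of-office reply (or any of the others) ahead of the revised draft.

the approval, the budget email, the reply from legal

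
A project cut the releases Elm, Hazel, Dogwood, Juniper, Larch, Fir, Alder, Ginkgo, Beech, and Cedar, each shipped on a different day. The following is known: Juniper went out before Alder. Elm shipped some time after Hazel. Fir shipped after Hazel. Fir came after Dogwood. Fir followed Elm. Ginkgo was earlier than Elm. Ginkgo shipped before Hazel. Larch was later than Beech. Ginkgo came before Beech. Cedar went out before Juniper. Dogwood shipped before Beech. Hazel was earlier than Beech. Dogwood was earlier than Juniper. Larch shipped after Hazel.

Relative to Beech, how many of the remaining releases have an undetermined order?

Forced before Beech: Dogwood, Ginkgo, and Hazel; forced after Beech: Larch.
That leaves Alder, Cedar, Elm, Fir, and Juniper with no forced order relative to Beech — 5.

5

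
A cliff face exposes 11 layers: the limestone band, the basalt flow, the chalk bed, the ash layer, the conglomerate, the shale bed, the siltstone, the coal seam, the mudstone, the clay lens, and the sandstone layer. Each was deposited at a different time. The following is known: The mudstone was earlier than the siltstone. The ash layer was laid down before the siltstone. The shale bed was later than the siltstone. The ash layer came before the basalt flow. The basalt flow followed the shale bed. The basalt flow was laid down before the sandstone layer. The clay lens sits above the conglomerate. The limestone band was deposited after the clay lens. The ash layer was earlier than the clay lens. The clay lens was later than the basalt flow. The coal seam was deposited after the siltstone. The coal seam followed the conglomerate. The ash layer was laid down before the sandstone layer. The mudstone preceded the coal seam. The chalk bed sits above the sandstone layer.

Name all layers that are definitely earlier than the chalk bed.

the ash layer, the basalt flow, the mudstone, the sandstone layer, the shale bed, the siltstone

Directly stated before the chalk bed: the sandstone layer.
The ash layer reaches the chalk bed via the ash layer → the sandstone layer → the chalk bed.
The basalt flow reaches the chalk bed via the basalt flow → the sandstone layer → the chalk bed.
The mudstone reaches the chalk bed via the mudstone → the siltstone → the shale bed → the basalt flow → the sandstone layer → the chalk bed.
Likewise the shale bed and the siltstone each reach the chalk bed by chaining the stated constraints.
No chain forces the coal seam (or any of the others) ahead of the chalk bed.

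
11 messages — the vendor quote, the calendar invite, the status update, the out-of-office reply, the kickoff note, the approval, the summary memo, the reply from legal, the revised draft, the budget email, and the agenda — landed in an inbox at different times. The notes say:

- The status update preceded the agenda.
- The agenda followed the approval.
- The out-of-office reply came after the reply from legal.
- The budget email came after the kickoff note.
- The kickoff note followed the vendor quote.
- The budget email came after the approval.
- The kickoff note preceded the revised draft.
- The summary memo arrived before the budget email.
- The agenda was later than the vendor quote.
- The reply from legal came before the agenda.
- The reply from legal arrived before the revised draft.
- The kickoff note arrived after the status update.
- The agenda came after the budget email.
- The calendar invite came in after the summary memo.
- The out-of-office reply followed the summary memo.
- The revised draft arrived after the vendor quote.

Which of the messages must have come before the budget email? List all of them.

the approval, the kickoff note, the status update, the summary memo, the vendor quote

Directly stated before the budget email: the approval, the kickoff note, and the summary memo.
The status update reaches the budget email via the status update → the kickoff note → the budget email.
The vendor quote reaches the budget email via the vendor quote → the kickoff note → the budget email.
No chain forces the out-of-office reply (or any of the others) ahead of the budget email.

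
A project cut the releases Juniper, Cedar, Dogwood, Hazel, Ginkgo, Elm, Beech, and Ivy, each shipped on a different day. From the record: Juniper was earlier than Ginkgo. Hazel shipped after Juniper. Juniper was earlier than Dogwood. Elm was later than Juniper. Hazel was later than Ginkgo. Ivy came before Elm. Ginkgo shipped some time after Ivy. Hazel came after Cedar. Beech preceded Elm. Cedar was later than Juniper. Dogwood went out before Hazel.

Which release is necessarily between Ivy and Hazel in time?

Tracing the constraints gives Ivy → Ginkgo → Hazel, so Ginkgo sits after Ivy and before Hazel.
No other release is forced both after Ivy and before Hazel.

Ginkgo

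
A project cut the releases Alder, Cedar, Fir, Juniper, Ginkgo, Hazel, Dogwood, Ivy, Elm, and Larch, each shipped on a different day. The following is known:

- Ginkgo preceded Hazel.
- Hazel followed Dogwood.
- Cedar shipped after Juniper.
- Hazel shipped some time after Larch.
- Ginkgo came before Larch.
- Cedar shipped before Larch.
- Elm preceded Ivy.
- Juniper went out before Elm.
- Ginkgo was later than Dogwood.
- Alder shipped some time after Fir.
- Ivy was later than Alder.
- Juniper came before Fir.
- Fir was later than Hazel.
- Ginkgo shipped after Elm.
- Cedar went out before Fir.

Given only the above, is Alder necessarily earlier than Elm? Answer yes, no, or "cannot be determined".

Tracing the constraints gives Elm → Ginkgo → Hazel → Fir → Alder, so Elm must come before Alder.
That means Alder cannot be before Elm.

no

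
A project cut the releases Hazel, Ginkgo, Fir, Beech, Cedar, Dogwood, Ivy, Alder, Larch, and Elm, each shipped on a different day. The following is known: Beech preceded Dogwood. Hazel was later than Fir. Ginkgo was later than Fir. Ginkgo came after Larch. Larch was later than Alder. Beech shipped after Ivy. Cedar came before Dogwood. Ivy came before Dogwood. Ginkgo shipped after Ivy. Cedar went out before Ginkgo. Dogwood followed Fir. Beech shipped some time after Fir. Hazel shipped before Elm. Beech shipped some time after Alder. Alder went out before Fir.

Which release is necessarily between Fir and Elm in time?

Hazel

Tracing the constraints gives Fir → Hazel → Elm, so Hazel sits after Fir and before Elm.
No other release is forced both after Fir and before Elm.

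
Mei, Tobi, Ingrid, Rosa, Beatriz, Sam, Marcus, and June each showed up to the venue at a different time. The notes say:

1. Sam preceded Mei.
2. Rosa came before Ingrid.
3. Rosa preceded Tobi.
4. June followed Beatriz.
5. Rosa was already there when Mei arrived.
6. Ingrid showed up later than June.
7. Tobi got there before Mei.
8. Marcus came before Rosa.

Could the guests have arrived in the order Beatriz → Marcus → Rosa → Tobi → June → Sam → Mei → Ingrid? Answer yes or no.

yes

Check each stated constraint against the proposed order — e.g. Beatriz is ahead of June; Rosa is ahead of Ingrid. Every pair is in the required order; nothing is violated.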